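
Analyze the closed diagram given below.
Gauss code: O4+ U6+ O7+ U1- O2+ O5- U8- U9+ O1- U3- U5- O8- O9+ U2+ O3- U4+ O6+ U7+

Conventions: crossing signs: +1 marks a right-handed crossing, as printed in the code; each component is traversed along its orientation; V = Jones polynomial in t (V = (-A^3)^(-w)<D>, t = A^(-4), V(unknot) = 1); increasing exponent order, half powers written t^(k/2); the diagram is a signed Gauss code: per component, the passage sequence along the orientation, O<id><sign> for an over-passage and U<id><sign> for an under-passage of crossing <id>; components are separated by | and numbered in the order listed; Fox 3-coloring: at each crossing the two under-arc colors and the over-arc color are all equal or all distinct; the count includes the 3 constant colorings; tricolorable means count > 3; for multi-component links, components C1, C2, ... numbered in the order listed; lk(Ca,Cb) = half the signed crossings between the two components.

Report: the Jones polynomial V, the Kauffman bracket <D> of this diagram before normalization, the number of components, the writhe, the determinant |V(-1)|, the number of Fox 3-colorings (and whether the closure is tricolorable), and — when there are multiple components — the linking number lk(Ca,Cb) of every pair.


Jones polynomial: V(t) = t + t^3 - t^4
<D> = A^-13 - A^-9 - A^-1; writhe +1
components 1, writhe +1 (9 crossings)
3-colorings: 9 of 3^9, det 3 — tricolorable
note: w = +1 shifts under R1 moves; the (-A^3)^(-1) factor cancels that in V


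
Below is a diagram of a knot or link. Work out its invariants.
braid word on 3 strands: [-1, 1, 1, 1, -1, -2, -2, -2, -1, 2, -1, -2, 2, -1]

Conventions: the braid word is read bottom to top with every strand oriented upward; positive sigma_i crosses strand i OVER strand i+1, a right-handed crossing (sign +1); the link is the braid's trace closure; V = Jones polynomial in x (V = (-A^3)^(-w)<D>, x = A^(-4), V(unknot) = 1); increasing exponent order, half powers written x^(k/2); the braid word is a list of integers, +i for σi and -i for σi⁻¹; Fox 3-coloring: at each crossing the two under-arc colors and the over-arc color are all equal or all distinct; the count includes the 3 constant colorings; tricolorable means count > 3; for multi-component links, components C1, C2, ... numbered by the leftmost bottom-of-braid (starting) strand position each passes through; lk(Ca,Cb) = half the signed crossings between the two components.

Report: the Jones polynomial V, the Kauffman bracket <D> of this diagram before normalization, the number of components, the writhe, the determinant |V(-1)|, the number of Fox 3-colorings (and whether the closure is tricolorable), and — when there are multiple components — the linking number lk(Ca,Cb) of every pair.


V = -x^-6 + x^-5 - x^-4 + 2x^-3 - x^-2 + x^-1
<D> = A^-8 - A^-4 + 2 - A^4 + A^8 - A^12 (w = -4)
1 component over 14 crossings, w = -4
3 Fox colorings among 3^14, |V(-1)| = 7: not tricolorable
why: w = -4 (over 14 crossings) is diagram-only; (-A^3)^(4) removes it from V


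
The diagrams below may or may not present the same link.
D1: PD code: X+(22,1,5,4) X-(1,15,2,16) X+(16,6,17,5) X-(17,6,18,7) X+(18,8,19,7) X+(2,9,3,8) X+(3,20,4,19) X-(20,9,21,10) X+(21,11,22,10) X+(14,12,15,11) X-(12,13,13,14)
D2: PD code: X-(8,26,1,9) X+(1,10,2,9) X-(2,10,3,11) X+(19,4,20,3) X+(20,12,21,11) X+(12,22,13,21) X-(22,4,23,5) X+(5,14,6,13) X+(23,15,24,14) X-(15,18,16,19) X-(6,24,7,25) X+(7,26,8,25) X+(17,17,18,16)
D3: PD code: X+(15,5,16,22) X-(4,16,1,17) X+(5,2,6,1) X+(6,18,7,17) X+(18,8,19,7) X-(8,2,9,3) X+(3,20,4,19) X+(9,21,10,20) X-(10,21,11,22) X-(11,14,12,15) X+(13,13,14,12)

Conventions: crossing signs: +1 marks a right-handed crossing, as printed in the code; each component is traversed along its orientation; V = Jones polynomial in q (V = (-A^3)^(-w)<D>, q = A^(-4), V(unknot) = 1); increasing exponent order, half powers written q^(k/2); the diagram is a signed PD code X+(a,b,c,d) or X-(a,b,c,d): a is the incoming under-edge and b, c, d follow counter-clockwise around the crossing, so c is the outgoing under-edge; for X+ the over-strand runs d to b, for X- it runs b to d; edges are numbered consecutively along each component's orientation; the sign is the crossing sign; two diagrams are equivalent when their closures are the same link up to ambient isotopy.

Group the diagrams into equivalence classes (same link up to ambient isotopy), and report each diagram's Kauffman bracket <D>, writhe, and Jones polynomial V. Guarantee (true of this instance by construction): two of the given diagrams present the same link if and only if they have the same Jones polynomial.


classes: {D1} | {D2, D3}
V(D1) = -q^(1/2) - q^(5/2)  [11 crossings, <D> = A^-1 + A^7, w = +3]
V(D2) = -2q^(1/2) + q^(3/2) - 2q^(5/2) + q^(7/2) - q^(9/2) + q^(11/2)  [13 crossings, <D> = -A^-13 + A^-9 - A^-5 + 2A^-1 - A^3 + 2A^7, w = +3]
D3 (bracket -A^-13 + A^-9 - A^-5 + 2A^-1 - A^3 + 2A^7; 11 crossings at w = +3): V = -2q^(1/2) + q^(3/2) - 2q^(5/2) + q^(7/2) - q^(9/2) + q^(11/2)
note: comparing 3 Jones polynomials yields 2 groups


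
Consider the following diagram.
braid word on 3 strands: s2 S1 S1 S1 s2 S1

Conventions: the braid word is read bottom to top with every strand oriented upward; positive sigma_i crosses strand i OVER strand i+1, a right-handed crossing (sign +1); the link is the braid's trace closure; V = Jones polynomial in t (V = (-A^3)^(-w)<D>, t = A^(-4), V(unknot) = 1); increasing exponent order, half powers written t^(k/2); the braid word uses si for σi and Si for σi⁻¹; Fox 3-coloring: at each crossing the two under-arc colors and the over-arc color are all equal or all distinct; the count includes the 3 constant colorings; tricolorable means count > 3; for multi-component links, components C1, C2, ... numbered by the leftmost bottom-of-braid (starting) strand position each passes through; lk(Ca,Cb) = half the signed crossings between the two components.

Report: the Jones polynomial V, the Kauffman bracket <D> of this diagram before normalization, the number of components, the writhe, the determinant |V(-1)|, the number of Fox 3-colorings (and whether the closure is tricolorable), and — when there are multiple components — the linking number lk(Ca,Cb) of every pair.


Jones polynomial: V(t) = t^-5 - 2t^-4 + 2t^-3 - 2t^-2 + 2t^-1 - 1 + t
<D> = A^-10 - A^-6 + 2A^-2 - 2A^2 + 2A^6 - 2A^10 + A^14; writhe -2
components 1, writhe -2 (6 crossings)
3-colorings: 3 of 3^6, det 11 — not tricolorable
note: |V(-1)| = 11: so not tricolorable, since 3 does not divide 11


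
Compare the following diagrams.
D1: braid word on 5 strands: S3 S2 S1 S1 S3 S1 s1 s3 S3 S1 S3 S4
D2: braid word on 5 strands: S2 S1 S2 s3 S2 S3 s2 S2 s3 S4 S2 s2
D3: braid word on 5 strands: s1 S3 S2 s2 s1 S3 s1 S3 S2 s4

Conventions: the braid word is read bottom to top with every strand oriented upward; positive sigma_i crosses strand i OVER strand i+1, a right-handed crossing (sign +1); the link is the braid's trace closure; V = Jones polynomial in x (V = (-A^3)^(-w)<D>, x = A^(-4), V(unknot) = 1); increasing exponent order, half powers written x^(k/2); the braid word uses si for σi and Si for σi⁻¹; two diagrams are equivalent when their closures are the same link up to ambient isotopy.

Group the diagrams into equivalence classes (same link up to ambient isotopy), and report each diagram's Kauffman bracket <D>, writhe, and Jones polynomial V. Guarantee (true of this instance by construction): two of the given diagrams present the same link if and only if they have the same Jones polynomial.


equivalence classes: {D1} | {D2} | {D3}
D1 (bracket A^-16 + 2A^-8 - 2A^-4 + 1 - 2A^4 + A^8; 12 crossings at w = -8): V = x^-8 - 2x^-7 + x^-6 - 2x^-5 + 2x^-4 + x^-2
V(D2) = -x^-4 + x^-3 + x^-1  [12 crossings, <D> = A^-8 + 1 - A^4, w = -4]
V(D3) = -x^-3 + x^-2 - x^-1 + 3 - x + x^2 - x^3  (w 0, c 10, <D> = -A^-12 + A^-8 - A^-4 + 3 - A^4 + A^8 - A^12)
observation: 3 classes among 3 diagrams; unequal V(x) rules out equality


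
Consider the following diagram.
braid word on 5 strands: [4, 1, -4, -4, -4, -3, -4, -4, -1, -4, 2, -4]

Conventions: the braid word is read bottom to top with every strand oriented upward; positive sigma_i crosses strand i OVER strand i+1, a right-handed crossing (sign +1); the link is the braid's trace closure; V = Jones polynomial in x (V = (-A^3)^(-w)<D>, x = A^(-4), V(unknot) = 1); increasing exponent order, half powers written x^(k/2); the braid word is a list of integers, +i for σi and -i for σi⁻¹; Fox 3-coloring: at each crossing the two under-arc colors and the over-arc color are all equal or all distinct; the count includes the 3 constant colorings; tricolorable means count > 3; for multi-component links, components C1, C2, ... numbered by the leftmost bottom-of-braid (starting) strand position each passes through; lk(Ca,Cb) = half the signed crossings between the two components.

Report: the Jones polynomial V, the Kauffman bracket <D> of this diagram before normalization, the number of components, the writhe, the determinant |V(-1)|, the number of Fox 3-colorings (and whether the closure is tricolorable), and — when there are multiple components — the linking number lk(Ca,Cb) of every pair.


V = x^-9 + x^-4 + x^-3 + x^-2
<D> = A^-10 + A^-6 + A^-2 + A^18 (w = -6)
3 components over 12 crossings, w = -6
lk(C1,C2): 0
lk(C1,C3) = 0
linking number lk(C2,C3) = -3
27 Fox colorings among 3^13, |V(-1)| = 0: tricolorable
why: summing lk over 3 pairs gives -3


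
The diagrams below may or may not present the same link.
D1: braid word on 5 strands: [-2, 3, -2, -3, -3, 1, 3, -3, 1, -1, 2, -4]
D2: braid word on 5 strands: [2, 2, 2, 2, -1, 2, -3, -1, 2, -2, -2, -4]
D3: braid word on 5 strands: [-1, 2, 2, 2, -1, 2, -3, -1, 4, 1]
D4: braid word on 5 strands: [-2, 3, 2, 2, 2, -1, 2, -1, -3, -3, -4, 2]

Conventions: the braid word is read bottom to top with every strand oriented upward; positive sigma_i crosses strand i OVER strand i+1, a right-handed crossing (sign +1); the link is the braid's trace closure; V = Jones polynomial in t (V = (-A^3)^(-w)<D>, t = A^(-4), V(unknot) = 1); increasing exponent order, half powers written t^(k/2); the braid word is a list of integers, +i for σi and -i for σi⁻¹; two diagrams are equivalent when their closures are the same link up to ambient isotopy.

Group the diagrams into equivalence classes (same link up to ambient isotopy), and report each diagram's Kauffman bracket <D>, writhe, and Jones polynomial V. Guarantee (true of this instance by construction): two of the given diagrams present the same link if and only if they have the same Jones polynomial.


grouping into links: {D1} | {D2, D3, D4}
V(D1) = 1  (w -2, c 12, <D> = A^-6)
D2 (bracket A^-20 - 2A^-16 + 2A^-12 - 2A^-8 + 2A^-4 - 1 + A^4; 12 crossings at w = 0): V = t^-1 - 1 + 2t - 2t^2 + 2t^3 - 2t^4 + t^5
D3 (bracket A^-14 - 2A^-10 + 2A^-6 - 2A^-2 + 2A^2 - A^6 + A^10; 10 crossings at w = +2): V = t^-1 - 1 + 2t - 2t^2 + 2t^3 - 2t^4 + t^5
V(D4) = t^-1 - 1 + 2t - 2t^2 + 2t^3 - 2t^4 + t^5  [12 crossings, <D> = A^-20 - 2A^-16 + 2A^-12 - 2A^-8 + 2A^-4 - 1 + A^4, w = 0]
why: 2 values of V(t) split the 4 diagrams


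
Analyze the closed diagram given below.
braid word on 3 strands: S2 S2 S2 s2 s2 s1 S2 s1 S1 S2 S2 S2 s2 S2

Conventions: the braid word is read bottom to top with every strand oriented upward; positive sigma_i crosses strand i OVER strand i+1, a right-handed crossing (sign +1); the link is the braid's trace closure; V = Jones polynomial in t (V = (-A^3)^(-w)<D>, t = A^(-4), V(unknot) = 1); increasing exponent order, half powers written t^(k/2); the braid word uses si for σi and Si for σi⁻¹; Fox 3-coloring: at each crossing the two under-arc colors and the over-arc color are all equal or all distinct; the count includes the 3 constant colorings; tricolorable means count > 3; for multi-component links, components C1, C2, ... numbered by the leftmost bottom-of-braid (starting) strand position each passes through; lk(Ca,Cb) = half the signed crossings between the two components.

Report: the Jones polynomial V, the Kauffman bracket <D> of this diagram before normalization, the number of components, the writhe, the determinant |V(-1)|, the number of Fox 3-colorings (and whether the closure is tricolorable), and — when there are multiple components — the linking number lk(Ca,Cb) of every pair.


V(t) = -t^-7 + t^-6 - t^-5 + t^-4 + t^-2
bracket: A^-4 + A^4 - A^8 + A^12 - A^16, w = -4
1 component, writhe -4, over 14 crossings
det 5, colorings 3 of 3^14 — not tricolorable
observation: w = -4 shifts under R1 moves; the (-A^3)^(4) factor cancels that in V


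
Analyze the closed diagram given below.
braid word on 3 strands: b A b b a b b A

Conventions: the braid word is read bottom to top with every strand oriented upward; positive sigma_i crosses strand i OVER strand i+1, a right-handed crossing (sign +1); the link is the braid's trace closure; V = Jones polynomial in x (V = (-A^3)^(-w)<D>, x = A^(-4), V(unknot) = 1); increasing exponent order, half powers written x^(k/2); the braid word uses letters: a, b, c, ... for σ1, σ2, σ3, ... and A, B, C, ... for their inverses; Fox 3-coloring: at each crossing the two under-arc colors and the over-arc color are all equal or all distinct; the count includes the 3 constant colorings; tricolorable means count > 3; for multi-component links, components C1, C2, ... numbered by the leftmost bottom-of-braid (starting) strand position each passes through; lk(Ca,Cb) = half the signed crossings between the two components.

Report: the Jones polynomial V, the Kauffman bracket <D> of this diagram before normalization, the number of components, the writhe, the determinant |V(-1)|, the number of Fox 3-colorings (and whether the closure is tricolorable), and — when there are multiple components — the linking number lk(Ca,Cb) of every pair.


V(x) = x - x^2 + 2x^3 - x^4 + x^5 - x^6
bracket: -A^-12 + A^-8 - A^-4 + 2 - A^4 + A^8, w = +4
1 component, writhe +4, over 8 crossings
det 7, colorings 3 of 3^8 — not tricolorable
observation: the span of V is 5, forcing >= 5 crossings in any diagram


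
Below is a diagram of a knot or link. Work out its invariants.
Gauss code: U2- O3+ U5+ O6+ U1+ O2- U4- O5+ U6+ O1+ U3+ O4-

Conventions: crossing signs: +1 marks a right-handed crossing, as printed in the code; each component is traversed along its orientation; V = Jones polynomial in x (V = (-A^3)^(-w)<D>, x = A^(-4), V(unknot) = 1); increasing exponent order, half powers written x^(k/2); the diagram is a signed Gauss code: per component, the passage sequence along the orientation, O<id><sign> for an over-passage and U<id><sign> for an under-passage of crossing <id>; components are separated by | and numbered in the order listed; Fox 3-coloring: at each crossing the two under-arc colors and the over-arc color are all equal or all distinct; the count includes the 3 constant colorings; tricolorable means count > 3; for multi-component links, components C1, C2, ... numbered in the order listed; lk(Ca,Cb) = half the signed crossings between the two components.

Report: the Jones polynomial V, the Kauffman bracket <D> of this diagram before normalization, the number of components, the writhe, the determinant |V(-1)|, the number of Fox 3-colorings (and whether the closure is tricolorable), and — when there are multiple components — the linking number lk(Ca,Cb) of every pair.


V(x) = x^-1 - 1 + 2x - 2x^2 + 2x^3 - 2x^4 + x^5
bracket: A^-14 - 2A^-10 + 2A^-6 - 2A^-2 + 2A^2 - A^6 + A^10, w = +2
1 component, writhe +2, over 6 crossings
det 11, colorings 3 of 3^6 — not tricolorable
observation: V spans 6 powers of x: at least 6 crossings in any diagram


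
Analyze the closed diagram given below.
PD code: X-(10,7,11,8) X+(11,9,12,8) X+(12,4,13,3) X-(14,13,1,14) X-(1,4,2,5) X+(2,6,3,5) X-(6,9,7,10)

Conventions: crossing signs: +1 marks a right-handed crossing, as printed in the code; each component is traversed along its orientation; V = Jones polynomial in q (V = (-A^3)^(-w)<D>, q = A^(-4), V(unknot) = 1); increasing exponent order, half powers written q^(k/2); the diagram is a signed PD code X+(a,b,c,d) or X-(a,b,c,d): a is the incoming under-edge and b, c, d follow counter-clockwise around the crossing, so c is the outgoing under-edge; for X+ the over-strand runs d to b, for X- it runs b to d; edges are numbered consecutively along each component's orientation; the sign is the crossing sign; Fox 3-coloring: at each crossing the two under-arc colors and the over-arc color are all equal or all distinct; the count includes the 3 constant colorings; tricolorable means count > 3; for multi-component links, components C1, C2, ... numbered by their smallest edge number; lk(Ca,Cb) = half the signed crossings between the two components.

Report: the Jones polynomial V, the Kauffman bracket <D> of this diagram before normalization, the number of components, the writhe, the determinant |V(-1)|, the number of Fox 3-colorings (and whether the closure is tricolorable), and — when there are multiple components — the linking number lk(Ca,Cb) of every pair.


Jones polynomial: V(q) = 1
<D> = -A^-3; writhe -1
components 1, writhe -1 (7 crossings)
3-colorings: 3 of 3^7, det 1 — not tricolorable
note: |V(-1)| = 1: so not tricolorable, since 3 does not divide 1


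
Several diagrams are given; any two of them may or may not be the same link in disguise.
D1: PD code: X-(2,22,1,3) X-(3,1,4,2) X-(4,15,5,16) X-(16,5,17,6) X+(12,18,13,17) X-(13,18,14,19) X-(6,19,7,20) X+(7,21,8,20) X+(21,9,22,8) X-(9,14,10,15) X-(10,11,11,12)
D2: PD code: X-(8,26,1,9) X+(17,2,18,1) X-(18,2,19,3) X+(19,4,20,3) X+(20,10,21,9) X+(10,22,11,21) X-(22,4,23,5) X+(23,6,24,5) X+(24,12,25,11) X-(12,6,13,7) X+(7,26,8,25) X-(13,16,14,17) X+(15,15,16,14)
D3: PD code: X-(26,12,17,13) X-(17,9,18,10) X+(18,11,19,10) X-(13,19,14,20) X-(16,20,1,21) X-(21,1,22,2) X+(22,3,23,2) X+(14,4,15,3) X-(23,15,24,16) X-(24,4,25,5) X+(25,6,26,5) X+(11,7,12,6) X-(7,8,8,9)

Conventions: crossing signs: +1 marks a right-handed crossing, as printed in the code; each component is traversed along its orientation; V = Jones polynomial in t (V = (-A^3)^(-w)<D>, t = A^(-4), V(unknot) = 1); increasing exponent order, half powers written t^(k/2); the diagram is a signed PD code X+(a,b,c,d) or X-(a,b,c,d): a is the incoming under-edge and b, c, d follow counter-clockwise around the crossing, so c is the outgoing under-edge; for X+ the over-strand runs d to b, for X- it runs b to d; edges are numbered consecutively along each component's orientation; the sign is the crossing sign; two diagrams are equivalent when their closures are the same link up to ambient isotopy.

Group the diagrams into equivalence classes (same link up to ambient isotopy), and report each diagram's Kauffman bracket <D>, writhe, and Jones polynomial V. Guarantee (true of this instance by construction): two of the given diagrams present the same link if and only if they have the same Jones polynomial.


equivalence classes: {D1} | {D2} | {D3}
D1 (bracket A^-13 + A^-5; 11 crossings at w = -5): V = -t^(-5/2) - t^(-1/2)
D2 (bracket -A^-9 + A^-1 + A^3 + A^7; 13 crossings at w = +3): V = -t^(1/2) - t^(3/2) - t^(5/2) + t^(9/2)
D3 (bracket A^-7 - A^-3 + A + A^9; 13 crossings at w = -3): V = -t^(-9/2) - t^(-5/2) + t^(-3/2) - t^(-1/2)
key observation: 3 classes among 3 diagrams; unequal V(t) rules out equality


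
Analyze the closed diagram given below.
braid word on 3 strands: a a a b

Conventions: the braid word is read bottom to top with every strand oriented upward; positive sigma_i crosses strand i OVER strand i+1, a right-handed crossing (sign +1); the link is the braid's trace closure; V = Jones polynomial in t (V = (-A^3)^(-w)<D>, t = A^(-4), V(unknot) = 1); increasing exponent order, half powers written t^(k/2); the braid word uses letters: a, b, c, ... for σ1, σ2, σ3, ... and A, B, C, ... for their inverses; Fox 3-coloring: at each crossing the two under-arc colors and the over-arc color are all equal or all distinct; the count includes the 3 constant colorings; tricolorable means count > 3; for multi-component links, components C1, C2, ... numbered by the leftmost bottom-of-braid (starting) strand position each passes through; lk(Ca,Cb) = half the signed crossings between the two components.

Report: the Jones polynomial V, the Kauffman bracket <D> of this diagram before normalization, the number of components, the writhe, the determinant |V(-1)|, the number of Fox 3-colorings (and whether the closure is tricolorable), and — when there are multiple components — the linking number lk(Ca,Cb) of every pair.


V = t + t^3 - t^4
<D> = -A^-4 + 1 + A^8 (w = +4)
1 component over 4 crossings, w = +4
9 Fox colorings among 3^4, |V(-1)| = 3: tricolorable
why: V spans 3 powers of t: at least 3 crossings in any diagram


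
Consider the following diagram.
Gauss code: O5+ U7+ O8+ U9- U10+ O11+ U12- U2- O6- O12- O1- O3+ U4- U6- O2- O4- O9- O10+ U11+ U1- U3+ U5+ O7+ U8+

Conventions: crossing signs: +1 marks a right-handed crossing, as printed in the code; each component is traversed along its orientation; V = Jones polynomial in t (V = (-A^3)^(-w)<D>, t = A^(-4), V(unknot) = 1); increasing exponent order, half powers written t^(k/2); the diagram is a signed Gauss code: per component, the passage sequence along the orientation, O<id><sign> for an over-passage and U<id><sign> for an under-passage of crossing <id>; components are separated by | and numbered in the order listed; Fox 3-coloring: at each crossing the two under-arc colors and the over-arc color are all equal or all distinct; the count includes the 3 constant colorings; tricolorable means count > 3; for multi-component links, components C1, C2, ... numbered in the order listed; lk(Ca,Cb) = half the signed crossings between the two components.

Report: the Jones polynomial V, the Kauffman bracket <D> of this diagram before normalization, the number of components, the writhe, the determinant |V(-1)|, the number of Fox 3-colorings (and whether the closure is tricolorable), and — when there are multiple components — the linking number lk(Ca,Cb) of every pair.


Jones polynomial: V(t) = -t^-3 + t^-2 - t^-1 + 3 - t + t^2 - t^3
<D> = -A^-12 + A^-8 - A^-4 + 3 - A^4 + A^8 - A^12; writhe 0
components 1, writhe 0 (12 crossings)
3-colorings: 27 of 3^12, det 9 — tricolorable
note: det 9 = |V(-1)|; divisible by 3, so tricolorable


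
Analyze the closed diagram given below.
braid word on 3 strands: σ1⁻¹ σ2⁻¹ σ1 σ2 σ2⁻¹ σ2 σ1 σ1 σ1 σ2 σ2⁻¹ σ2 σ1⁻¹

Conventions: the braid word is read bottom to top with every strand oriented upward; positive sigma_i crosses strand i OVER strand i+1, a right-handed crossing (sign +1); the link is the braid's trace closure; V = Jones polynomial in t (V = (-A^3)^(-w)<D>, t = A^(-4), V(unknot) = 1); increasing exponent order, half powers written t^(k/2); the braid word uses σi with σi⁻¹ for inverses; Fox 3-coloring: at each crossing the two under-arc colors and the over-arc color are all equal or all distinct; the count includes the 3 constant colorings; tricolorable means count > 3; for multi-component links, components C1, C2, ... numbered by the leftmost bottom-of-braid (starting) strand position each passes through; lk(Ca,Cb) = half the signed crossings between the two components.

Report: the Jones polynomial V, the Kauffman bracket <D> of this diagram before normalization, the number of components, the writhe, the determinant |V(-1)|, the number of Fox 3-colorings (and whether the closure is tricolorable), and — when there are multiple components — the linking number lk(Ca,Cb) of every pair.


V = -t^(1/2) + t^(3/2) - t^(5/2) - t^(9/2)
<D> = A^-9 + A^-1 - A^3 + A^7 (w = +3)
2 components over 13 crossings, w = +3
lk(C1,C2): +2
3 Fox colorings among 3^13, |V(-1)| = 4: not tricolorable
why: w = +3 (over 13 crossings) is diagram-only; (-A^3)^(-3) removes it from V


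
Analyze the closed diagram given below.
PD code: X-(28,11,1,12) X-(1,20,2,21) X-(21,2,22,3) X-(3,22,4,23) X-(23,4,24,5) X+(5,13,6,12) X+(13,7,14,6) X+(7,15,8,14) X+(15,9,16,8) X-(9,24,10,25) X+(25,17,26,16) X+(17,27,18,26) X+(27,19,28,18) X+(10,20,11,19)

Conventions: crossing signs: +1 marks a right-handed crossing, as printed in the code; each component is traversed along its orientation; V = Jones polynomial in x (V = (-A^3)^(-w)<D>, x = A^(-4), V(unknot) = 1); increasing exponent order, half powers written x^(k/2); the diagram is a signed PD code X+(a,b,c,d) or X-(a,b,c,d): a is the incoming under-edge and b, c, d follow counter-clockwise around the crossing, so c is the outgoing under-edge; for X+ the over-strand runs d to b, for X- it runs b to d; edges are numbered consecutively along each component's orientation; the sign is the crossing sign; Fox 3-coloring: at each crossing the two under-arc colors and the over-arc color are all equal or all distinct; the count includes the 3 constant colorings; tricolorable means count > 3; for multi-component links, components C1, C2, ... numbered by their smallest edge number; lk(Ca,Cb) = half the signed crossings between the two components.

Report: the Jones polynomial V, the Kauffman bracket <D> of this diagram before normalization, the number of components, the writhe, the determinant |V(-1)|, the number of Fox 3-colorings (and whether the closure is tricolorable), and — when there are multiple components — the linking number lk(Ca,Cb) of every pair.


V = -x^-4 + 3x^-3 - 6x^-2 + 10x^-1 - 14 + 18x - 18x^2 + 18x^3 - 15x^4 + 10x^5 - 6x^6 + 3x^7 - x^8
<D> = -A^-26 + 3A^-22 - 6A^-18 + 10A^-14 - 15A^-10 + 18A^-6 - 18A^-2 + 18A^2 - 14A^6 + 10A^10 - 6A^14 + 3A^18 - A^22 (w = +2)
1 component over 14 crossings, w = +2
9 Fox colorings among 3^14, |V(-1)| = 123: tricolorable
why: V spans 12 powers of x: at least 12 crossings in any diagram


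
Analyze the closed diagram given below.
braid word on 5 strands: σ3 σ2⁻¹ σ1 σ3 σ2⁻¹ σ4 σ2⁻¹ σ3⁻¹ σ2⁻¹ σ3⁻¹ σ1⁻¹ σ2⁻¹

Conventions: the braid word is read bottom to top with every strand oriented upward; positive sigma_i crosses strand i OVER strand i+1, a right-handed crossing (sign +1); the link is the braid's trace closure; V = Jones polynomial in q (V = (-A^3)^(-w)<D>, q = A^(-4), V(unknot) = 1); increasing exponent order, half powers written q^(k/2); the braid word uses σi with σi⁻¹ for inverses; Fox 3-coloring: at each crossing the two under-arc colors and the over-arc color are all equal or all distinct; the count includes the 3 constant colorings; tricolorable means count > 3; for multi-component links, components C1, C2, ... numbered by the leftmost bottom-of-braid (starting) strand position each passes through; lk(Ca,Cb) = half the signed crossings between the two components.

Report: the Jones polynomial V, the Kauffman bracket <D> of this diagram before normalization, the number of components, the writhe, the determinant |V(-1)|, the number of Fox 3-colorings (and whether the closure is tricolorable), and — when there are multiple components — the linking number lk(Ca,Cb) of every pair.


V = -q^-6 + q^-5 - q^-4 + 2q^-3 - q^-2 + q^-1
<D> = A^-8 - A^-4 + 2 - A^4 + A^8 - A^12 (w = -4)
1 component over 12 crossings, w = -4
3 Fox colorings among 3^12, |V(-1)| = 7: not tricolorable
why: w = -4 shifts under R1 moves; the (-A^3)^(4) factor cancels that in V


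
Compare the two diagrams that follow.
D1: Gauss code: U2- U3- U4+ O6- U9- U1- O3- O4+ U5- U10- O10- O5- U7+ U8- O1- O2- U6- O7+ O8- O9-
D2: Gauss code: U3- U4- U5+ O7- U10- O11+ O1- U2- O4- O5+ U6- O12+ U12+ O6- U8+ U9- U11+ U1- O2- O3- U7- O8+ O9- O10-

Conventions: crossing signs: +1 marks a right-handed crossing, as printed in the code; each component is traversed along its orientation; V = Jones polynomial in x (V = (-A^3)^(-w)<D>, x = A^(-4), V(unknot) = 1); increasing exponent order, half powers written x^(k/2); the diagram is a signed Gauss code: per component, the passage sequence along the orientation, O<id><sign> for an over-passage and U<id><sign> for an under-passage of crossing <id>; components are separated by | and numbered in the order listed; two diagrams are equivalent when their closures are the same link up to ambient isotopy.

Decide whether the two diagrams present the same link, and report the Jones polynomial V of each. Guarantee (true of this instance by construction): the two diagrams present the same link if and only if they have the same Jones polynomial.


equivalent: yes
D1 (bracket A^-14 + A^-6 - A^-2; 10 crossings at w = -6): V = -x^-4 + x^-3 + x^-1
D2 (bracket A^-8 + 1 - A^4; 12 crossings at w = -4): V = -x^-4 + x^-3 + x^-1
key observation: one V(x) for all 2 diagrams — one class (guaranteed)


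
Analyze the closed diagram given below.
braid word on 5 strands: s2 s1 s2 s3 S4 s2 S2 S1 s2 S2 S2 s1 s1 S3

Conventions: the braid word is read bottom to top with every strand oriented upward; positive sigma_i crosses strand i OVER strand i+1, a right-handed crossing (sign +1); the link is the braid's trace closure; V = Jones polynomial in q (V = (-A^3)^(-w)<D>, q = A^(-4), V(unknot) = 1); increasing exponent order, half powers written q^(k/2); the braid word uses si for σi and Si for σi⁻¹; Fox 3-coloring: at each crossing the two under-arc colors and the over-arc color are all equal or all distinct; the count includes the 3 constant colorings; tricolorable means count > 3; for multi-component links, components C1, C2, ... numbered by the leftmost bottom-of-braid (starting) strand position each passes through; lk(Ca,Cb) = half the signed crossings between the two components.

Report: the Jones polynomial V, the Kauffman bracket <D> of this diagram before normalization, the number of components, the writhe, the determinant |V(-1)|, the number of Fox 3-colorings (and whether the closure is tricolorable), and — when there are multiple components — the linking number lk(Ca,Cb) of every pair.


V = q + q^3 - q^4
<D> = -A^-10 + A^-6 + A^2 (w = +2)
1 component over 14 crossings, w = +2
9 Fox colorings among 3^14, |V(-1)| = 3: tricolorable
why: det 3 = |V(-1)|; divisible by 3, so tricolorable


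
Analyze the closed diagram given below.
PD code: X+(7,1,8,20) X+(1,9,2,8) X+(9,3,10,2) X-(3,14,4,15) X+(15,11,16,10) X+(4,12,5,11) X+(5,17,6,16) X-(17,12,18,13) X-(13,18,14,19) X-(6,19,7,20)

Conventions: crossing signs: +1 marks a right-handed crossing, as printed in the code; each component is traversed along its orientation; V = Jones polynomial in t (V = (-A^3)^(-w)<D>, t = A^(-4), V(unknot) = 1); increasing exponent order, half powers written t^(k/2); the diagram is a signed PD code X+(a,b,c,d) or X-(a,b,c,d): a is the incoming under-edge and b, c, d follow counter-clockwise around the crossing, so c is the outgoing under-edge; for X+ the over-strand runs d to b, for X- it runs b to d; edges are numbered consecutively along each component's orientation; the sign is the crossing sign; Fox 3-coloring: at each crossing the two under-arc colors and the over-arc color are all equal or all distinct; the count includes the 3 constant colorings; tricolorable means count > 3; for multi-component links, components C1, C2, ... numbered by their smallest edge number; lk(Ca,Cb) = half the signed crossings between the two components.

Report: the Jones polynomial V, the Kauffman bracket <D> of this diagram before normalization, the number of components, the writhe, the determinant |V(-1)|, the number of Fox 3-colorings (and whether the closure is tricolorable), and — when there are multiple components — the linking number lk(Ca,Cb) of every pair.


V(t) = t + t^3 - t^4
bracket: -A^-10 + A^-6 + A^2, w = +2
1 component, writhe +2, over 10 crossings
det 3, colorings 9 of 3^10 — tricolorable
observation: V spans 3 powers of t: at least 3 crossings in any diagram


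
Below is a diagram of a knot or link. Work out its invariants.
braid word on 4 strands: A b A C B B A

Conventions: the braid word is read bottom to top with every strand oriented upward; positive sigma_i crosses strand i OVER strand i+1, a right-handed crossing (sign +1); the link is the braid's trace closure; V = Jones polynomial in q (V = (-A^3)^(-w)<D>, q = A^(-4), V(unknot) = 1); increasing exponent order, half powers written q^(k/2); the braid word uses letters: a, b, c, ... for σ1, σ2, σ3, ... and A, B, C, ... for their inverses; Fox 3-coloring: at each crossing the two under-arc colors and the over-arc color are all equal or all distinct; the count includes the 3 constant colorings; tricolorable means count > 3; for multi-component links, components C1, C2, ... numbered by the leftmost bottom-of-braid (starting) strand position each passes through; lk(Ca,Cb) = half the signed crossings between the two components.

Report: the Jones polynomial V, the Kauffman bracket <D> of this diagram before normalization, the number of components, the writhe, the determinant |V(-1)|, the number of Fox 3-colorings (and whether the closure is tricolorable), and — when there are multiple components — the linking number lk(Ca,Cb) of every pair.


V = -q^-6 + q^-5 - q^-4 + 2q^-3 - q^-2 + q^-1
<D> = -A^-11 + A^-7 - 2A^-3 + A - A^5 + A^9 (w = -5)
1 component over 7 crossings, w = -5
3 Fox colorings among 3^7, |V(-1)| = 7: not tricolorable
why: w = -5 shifts under R1 moves; the (-A^3)^(5) factor cancels that in V


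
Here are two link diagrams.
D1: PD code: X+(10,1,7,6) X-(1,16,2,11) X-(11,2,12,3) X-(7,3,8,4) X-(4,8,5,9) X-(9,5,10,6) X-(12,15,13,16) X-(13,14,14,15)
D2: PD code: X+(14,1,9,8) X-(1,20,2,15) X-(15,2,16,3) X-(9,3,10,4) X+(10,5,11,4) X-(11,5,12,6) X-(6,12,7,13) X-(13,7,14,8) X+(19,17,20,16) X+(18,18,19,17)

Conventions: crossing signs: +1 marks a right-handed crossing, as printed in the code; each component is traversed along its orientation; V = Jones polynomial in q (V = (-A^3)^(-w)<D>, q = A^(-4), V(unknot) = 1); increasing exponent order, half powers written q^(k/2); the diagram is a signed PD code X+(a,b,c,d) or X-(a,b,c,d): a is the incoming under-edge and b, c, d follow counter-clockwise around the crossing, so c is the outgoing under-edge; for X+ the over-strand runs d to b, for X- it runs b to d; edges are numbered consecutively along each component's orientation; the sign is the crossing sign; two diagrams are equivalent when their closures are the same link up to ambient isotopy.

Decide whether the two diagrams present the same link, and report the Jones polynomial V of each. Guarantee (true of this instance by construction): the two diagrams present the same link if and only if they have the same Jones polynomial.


same link: yes
V(D1) = q^-5 + 2q^-3 + q^-1  [8 crossings, <D> = A^-14 + 2A^-6 + A^2, w = -6]
V(D2) = q^-5 + 2q^-3 + q^-1  (w -2, c 10, <D> = A^-2 + 2A^6 + A^14)
note: one V(q) for all 2 diagrams — one class (guaranteed)


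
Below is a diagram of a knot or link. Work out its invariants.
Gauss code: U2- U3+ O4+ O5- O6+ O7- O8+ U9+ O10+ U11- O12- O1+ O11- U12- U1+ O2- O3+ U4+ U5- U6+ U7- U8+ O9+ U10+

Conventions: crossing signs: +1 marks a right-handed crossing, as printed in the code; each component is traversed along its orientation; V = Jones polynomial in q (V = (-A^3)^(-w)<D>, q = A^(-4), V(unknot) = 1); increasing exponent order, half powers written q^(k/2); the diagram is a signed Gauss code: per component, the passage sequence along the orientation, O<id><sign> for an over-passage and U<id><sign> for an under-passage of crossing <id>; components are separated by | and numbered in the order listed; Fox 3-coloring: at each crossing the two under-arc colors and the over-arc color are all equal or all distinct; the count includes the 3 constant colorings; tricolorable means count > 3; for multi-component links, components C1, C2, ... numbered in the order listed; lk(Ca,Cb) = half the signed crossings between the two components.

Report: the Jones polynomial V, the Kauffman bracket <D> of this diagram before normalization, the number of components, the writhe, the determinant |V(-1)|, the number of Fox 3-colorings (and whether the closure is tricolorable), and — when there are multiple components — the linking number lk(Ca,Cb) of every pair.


Jones polynomial: V(q) = q + q^3 - q^4
<D> = -A^-10 + A^-6 + A^2; writhe +2
components 1, writhe +2 (12 crossings)
3-colorings: 9 of 3^12, det 3 — tricolorable
note: det 3 = |V(-1)|; divisible by 3, so tricolorable


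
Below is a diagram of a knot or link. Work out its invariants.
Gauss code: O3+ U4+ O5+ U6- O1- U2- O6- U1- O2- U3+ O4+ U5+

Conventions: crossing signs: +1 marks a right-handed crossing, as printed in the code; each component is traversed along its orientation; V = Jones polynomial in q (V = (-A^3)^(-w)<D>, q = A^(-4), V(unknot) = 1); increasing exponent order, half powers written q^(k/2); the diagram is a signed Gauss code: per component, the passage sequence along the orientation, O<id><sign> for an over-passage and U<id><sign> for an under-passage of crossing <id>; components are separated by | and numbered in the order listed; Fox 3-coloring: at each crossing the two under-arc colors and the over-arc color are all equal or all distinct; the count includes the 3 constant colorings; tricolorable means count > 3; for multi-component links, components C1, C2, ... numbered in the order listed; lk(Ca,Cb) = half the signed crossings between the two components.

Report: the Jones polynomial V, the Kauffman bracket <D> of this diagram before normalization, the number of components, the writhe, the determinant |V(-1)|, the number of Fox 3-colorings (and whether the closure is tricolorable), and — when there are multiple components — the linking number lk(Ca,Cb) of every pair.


V = -q^-3 + q^-2 - q^-1 + 3 - q + q^2 - q^3
<D> = -A^-12 + A^-8 - A^-4 + 3 - A^4 + A^8 - A^12 (w = 0)
1 component over 6 crossings, w = 0
27 Fox colorings among 3^6, |V(-1)| = 9: tricolorable
why: palindromic: swapping q for 1/q fixes V


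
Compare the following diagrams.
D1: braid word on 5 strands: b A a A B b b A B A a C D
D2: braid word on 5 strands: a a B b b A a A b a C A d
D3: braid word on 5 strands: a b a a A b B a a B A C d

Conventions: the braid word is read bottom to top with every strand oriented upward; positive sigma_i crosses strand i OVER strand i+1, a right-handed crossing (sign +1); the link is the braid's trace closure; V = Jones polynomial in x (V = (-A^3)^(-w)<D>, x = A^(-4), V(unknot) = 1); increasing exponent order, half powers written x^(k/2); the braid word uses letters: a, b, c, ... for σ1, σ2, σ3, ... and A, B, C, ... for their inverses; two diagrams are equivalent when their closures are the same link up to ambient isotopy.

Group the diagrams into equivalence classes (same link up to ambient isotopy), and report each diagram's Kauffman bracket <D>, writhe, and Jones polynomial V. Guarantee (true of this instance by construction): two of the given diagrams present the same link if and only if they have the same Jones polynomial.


classes: {D1} | {D2} | {D3}
V(D1) = -x^(-5/2) - x^(-1/2)  [13 crossings, <D> = A^-7 + A, w = -3]
D2 (bracket A^-9 + A^-1 - A^3 + A^7; 13 crossings at w = +3): V = -x^(1/2) + x^(3/2) - x^(5/2) - x^(9/2)
D3 (bracket -A^-9 + A^-1 + A^3 + A^7; 13 crossings at w = +3): V = -x^(1/2) - x^(3/2) - x^(5/2) + x^(9/2)
note: 3 classes among 3 diagrams; unequal V(x) rules out equality


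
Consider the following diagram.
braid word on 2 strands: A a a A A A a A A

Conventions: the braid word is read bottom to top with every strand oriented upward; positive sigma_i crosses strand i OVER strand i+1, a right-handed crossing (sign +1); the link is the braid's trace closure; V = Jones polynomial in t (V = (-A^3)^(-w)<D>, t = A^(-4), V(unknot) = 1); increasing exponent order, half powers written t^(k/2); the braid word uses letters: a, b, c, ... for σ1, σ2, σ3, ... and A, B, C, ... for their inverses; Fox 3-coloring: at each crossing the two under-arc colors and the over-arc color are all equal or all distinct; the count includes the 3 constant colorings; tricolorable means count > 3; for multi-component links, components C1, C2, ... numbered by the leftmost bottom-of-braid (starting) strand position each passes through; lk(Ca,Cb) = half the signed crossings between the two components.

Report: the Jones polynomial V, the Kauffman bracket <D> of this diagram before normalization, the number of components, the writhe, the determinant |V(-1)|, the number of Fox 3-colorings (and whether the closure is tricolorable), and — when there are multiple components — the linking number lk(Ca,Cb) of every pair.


V(t) = -t^-4 + t^-3 + t^-1
bracket: -A^-5 - A^3 + A^7, w = -3
1 component, writhe -3, over 9 crossings
det 3, colorings 9 of 3^9 — tricolorable
observation: free reduction leaves σ1⁻¹ σ1⁻¹ σ1⁻¹ of the original 9 letters
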